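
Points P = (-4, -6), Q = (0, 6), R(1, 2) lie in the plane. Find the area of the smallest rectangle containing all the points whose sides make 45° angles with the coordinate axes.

64

In coordinates u = x + y, v = x − y the rectangle is axis-aligned; the map (x,y)→(u,v) scales areas by 2.
u-values: -10, 6, 3; range = 6 − (-10) = 16.
v-values: 2, -6, -1; range = 2 − (-6) = 8.
Area = (16 × 8) / 2 = 64.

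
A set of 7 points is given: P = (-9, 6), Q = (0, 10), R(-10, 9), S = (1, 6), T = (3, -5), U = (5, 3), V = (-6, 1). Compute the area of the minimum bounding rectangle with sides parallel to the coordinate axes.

225

x ranges over [-10, 5], width 15.
y ranges over [-5, 10], height 15.
Area = 15 × 15 = 225.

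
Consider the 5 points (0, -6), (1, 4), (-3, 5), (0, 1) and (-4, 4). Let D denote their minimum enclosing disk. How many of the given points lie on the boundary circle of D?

2

The minimum enclosing circle of a finite set is fixed by two of the points (as a diameter) or three (as a circumcircle).
The farthest pair is (0, -6)–(-3, 5) with squared distance 130. The circle on this segment as diameter has centre (-1.5, -0.5) and r² = 130/4 = 32.5.
Check (1, 4): distance² to centre = 26.5 ≤ 32.5, so it lies inside.
All remaining points lie in this disk, and no smaller disk contains both endpoints, so this is the minimum enclosing circle.
The points at distance exactly r from the centre are (0, -6), (-3, 5) — 2 points.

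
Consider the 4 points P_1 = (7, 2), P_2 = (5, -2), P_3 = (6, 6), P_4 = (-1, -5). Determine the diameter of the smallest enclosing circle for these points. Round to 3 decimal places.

13.038

The farthest pair is P_3–P_4 with squared distance 170. The circle on this segment as diameter has centre (2.5, 0.5) and r² = 170/4 = 42.5.
Check P_1: distance² to centre = 22.5 ≤ 42.5, so it lies inside.
All remaining points lie in this disk, and no smaller disk contains both endpoints, so this is the minimum enclosing circle.
Diameter = 2r = 2√(42.5) ≈ 13.038.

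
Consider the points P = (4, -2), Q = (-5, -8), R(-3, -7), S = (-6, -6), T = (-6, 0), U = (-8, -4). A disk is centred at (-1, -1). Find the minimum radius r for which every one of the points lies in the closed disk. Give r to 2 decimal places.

The required radius is the distance from (-1, -1) to the farthest point.
Squared distances: 26, 65, 40, 50, 26, 58.
Maximum is 65, attained at Q.
r = √65 ≈ 8.06.

8.06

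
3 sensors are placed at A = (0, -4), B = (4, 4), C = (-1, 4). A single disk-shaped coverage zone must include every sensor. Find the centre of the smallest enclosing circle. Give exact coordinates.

Side lengths²: AB² = 80, AC² = 65, BC² = 25.
Since AB² = 80 < 65 + 25 = 90, the triangle is acute, so the smallest enclosing circle is the circumcircle.
Circumcentre = (1.5, 0.25), r² = 20.3125.
Centre = (1.5, 0.25).

(1.5, 0.25)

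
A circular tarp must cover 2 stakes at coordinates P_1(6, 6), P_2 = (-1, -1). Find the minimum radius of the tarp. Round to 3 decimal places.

The smallest circle enclosing two points has them as diameter endpoints.
Centre = midpoint = (2.5, 2.5); r² = |P_1P_2|²/4 = 98/4 = 24.5.
r = √(24.5) ≈ 4.950.

4.950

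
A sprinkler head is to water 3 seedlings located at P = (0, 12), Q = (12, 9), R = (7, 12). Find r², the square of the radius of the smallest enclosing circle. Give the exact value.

Side lengths²: PQ² = 153, PR² = 49, QR² = 34.
Since PQ² = 153 ≥ 49 + 34 = 83, the angle opposite PQ is not acute, so the smallest enclosing circle has PQ as diameter.
Centre = midpoint of PQ = (6, 10.5), r² = 153/4 = 38.25.

38.25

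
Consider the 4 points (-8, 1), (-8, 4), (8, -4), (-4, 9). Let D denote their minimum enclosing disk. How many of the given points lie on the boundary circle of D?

3

By Welzl's lemma the MEC is supported by two points (diametrically opposite) or three points (on a circumcircle).
The minimum enclosing circle is determined by three boundary points: (-8, 4), (8, -4), (-4, 9).
Their circumcentre is (17/28, 17/14) with r² = 64165/784.
The farthest remaining point (-8, 1) is at distance² 58117/784 ≤ 64165/784.
The points at distance exactly r from the centre are (-8, 4), (8, -4), (-4, 9) — 3 points.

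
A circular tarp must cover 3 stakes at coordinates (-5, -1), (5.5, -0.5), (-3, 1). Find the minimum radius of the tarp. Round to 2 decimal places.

5.26

Call the three points A, B, C in the order given.
Side lengths²: AB² = 110.5, AC² = 8, BC² = 74.5.
Since AB² = 110.5 ≥ 74.5 + 8 = 82.5, the angle opposite AB is not acute, so the smallest enclosing circle has AB as diameter.
Centre = midpoint of AB = (0.25, -0.75), r² = 110.5/4 = 27.625.
r = √(27.625) ≈ 5.26.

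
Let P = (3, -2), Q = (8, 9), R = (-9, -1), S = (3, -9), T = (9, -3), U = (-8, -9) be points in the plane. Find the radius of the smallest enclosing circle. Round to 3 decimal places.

The minimum enclosing circle of a finite set is fixed by two of the points (as a diameter) or three (as a circumcircle).
The farthest pair is Q–U with squared distance 580. The circle on this segment as diameter has centre (0, 0) and r² = 580/4 = 145.
Check P: distance² to centre = 13 ≤ 145, so it lies inside.
All remaining points lie in this disk, and no smaller disk contains both endpoints, so this is the minimum enclosing circle.
r = √145 ≈ 12.042.

12.042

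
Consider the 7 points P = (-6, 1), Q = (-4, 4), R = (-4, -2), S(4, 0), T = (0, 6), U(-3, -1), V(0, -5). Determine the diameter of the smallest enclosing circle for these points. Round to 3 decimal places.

11.045

By Welzl's lemma the MEC is supported by two points (diametrically opposite) or three points (on a circumcircle).
The minimum enclosing circle is determined by three boundary points: P, T, V.
Their circumcentre is (-0.5, 0.5) with r² = 30.5.
The farthest remaining point Q is at distance² 24.5 ≤ 30.5.
Diameter = 2r = 2√(30.5) ≈ 11.045.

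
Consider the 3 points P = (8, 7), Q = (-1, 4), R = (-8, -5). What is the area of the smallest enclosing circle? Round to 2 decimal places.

314.16

Side lengths²: PQ² = 90, PR² = 400, QR² = 130.
Since PR² = 400 ≥ 130 + 90 = 220, the angle opposite PR is not acute, so the smallest enclosing circle has PR as diameter.
Centre = midpoint of PR = (0, 1), r² = 400/4 = 100.
Area = π·r² = π·100 ≈ 314.16.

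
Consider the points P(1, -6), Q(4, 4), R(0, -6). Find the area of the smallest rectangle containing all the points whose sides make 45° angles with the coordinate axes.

49

In coordinates u = x + y, v = x − y the rectangle is axis-aligned; the map (x,y)→(u,v) scales areas by 2.
u-values: -5, 8, -6; range = 8 − (-6) = 14.
v-values: 7, 0, 6; range = 7 − 0 = 7.
Area = (14 × 7) / 2 = 49.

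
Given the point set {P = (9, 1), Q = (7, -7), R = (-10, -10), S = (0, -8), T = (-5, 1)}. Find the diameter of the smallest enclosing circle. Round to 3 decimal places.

By Welzl's lemma the MEC is supported by two points (diametrically opposite) or three points (on a circumcircle).
The farthest pair is P–R with squared distance 482. The circle on this segment as diameter has centre (-0.5, -4.5) and r² = 482/4 = 120.5.
Check Q: distance² to centre = 62.5 ≤ 120.5, so it lies inside.
All remaining points lie in this disk, and no smaller disk contains both endpoints, so this is the minimum enclosing circle.
Diameter = 2r = 2√(120.5) ≈ 21.954.

21.954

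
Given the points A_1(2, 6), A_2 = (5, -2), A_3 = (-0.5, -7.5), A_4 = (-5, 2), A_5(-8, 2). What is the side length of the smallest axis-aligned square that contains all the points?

The bounding box has width 13 and height 13.5.
An axis-aligned square enclosing the set must have side ≥ max(width, height).
So the minimum side is max(13, 13.5) = 13.5.

13.5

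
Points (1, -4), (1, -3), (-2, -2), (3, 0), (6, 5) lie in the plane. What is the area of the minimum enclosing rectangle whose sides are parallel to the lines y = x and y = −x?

37.5

In coordinates u = x + y, v = x − y the rectangle is axis-aligned; the map (x,y)→(u,v) scales areas by 2.
u-values: -3, -2, -4, 3, 11; range = 11 − (-4) = 15.
v-values: 5, 4, 0, 3, 1; range = 5 − 0 = 5.
Area = (15 × 5) / 2 = 37.5.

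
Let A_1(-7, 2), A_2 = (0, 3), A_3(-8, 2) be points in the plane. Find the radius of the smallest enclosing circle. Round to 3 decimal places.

4.031

Side lengths²: A_1A_2² = 50, A_1A_3² = 1, A_2A_3² = 65.
Since A_2A_3² = 65 ≥ 50 + 1 = 51, the angle opposite A_2A_3 is not acute, so the smallest enclosing circle has A_2A_3 as diameter.
Centre = midpoint of A_2A_3 = (-4, 2.5), r² = 65/4 = 16.25.
r = √(16.25) ≈ 4.031.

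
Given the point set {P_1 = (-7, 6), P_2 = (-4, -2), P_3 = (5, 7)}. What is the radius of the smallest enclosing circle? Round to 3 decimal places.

Side lengths²: P_1P_2² = 73, P_1P_3² = 145, P_2P_3² = 162.
Since P_2P_3² = 162 < 145 + 73 = 218, the triangle is acute, so the smallest enclosing circle is the circumcircle.
Circumcentre = (-17/22, 83/22), r² = 10585/242.
r = √(10585/242) ≈ 6.614.

6.614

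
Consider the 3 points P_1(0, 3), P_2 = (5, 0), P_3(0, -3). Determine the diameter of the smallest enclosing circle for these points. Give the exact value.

6.8

Side lengths²: P_1P_2² = 34, P_1P_3² = 36, P_2P_3² = 34.
Since P_1P_3² = 36 < 34 + 34 = 68, the triangle is acute, so the smallest enclosing circle is the circumcircle.
Circumcentre = (1.6, 0), r² = 11.56.
Diameter = 2r = 2√(11.56) = 6.8.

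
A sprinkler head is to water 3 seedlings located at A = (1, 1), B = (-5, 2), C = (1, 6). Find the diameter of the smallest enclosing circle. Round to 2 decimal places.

7.31

Side lengths²: AB² = 37, AC² = 25, BC² = 52.
Since BC² = 52 < 37 + 25 = 62, the triangle is acute, so the smallest enclosing circle is the circumcircle.
Circumcentre = (-5/3, 3.5), r² = 481/36.
Diameter = 2r = 2√(481/36) ≈ 7.31.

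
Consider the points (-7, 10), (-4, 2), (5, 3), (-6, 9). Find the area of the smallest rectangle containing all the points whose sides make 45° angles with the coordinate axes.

95

In coordinates u = x + y, v = x − y the rectangle is axis-aligned; the map (x,y)→(u,v) scales areas by 2.
u-values: 3, -2, 8, 3; range = 8 − (-2) = 10.
v-values: -17, -6, 2, -15; range = 2 − (-17) = 19.
Area = (10 × 19) / 2 = 95.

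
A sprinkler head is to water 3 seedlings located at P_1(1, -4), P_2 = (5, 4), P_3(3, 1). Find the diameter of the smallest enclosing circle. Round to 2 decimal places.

Side lengths²: P_1P_2² = 80, P_1P_3² = 29, P_2P_3² = 13.
Since P_1P_2² = 80 ≥ 29 + 13 = 42, the angle opposite P_1P_2 is not acute, so the smallest enclosing circle has P_1P_2 as diameter.
Centre = midpoint of P_1P_2 = (3, 0), r² = 80/4 = 20.
Diameter = 2r = 2√20 ≈ 8.94.

8.94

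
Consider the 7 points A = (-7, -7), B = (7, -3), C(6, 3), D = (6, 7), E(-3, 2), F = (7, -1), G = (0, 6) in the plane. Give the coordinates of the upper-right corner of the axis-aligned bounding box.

x-range [-7, 7], y-range [-7, 7].
The upper-right corner is (7, 7).

(7, 7)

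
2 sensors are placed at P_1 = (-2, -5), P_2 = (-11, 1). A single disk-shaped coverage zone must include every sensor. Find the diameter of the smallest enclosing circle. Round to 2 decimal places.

The smallest circle enclosing two points has them as diameter endpoints.
Centre = midpoint = (-6.5, -2); r² = |P_1P_2|²/4 = 117/4 = 29.25.
Diameter = 2r = 2√(29.25) ≈ 10.82.

10.82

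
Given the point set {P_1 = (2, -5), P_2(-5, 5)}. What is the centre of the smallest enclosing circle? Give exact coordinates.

(-1.5, 0)

The smallest circle enclosing two points has them as diameter endpoints.
Centre = midpoint = (-1.5, 0); r² = |P_1P_2|²/4 = 149/4 = 37.25.
Centre = (-1.5, 0).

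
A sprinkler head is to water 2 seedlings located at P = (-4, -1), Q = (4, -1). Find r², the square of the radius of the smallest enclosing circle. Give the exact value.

16

The smallest circle enclosing two points has them as diameter endpoints.
Centre = midpoint = (0, -1); r² = |PQ|²/4 = 64/4 = 16.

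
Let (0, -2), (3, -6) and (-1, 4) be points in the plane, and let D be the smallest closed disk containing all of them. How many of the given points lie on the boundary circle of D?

2

Call the three points A, B, C in the order given.
Side lengths²: AB² = 25, AC² = 37, BC² = 116.
Since BC² = 116 ≥ 37 + 25 = 62, the angle opposite BC is not acute, so the smallest enclosing circle has BC as diameter.
Centre = midpoint of BC = (1, -1), r² = 116/4 = 29.
The points at distance exactly r from the centre are (3, -6), (-1, 4) — 2 points.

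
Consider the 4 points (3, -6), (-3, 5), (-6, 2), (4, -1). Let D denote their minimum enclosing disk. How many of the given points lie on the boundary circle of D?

3

A smallest enclosing disk is always determined by at most three of the input points on its boundary.
The minimum enclosing circle is determined by three boundary points: (3, -6), (-3, 5), (-6, 2).
Their circumcentre is (-11/34, -23/34) with r² = 22765/578.
The farthest remaining point (4, -1) is at distance² 10865/578 ≤ 22765/578.
The points at distance exactly r from the centre are (3, -6), (-3, 5), (-6, 2) — 3 points.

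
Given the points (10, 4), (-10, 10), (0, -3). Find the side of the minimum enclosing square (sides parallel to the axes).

20

The bounding box has width 20 and height 13.
An axis-aligned square enclosing the set must have side ≥ max(width, height).
So the minimum side is max(20, 13) = 20.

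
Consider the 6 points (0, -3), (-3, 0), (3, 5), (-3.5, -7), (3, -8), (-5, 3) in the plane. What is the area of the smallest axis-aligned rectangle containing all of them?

104

x ranges over [-5, 3], width 8.
y ranges over [-8, 5], height 13.
Area = 8 × 13 = 104.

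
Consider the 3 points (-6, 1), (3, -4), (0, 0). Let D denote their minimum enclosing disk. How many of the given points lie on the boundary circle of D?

Call the three points A, B, C in the order given.
Side lengths²: AB² = 106, AC² = 37, BC² = 25.
Since AB² = 106 ≥ 37 + 25 = 62, the angle opposite AB is not acute, so the smallest enclosing circle has AB as diameter.
Centre = midpoint of AB = (-1.5, -1.5), r² = 106/4 = 26.5.
The points at distance exactly r from the centre are (-6, 1), (3, -4) — 2 points.

2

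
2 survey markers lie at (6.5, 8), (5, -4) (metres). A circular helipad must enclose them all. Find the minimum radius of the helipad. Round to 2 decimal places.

The smallest circle enclosing two points has them as diameter endpoints.
Centre = midpoint = (5.75, 2); r² = |(6.5, 8)−(5, -4)|²/4 = 146.25/4 = 36.5625.
r = √(36.5625) ≈ 6.05.

6.05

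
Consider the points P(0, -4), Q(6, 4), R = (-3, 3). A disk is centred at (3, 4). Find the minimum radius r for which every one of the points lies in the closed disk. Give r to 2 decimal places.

8.54

The required radius is the distance from (3, 4) to the farthest point.
Squared distances: 73, 9, 37.
Maximum is 73, attained at P.
r = √73 ≈ 8.54.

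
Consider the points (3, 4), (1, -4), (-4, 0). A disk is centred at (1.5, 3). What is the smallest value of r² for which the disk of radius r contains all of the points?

The required radius is the distance from (1.5, 3) to the farthest point.
Squared distances: 3.25, 49.25, 39.25.
Maximum is 49.25, attained at (1, -4).

49.25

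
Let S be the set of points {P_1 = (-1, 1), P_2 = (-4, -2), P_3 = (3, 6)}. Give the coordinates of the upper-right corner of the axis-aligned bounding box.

x-range [-4, 3], y-range [-2, 6].
The upper-right corner is (3, 6).

(3, 6)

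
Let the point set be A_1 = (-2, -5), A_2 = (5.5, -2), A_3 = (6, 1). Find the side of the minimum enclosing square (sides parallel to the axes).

8

The bounding box has width 8 and height 6.
An axis-aligned square enclosing the set must have side ≥ max(width, height).
So the minimum side is max(8, 6) = 8.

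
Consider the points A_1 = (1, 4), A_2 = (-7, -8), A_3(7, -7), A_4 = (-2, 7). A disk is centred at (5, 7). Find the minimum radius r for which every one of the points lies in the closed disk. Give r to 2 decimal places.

The required radius is the distance from (5, 7) to the farthest point.
Squared distances: 25, 369, 200, 49.
Maximum is 369, attained at A_2.
r = √369 ≈ 19.21.

19.21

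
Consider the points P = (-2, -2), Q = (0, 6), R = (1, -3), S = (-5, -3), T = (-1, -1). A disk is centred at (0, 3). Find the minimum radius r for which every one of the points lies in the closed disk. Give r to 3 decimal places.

7.810

The required radius is the distance from (0, 3) to the farthest point.
Squared distances: 29, 9, 37, 61, 17.
Maximum is 61, attained at S.
r = √61 ≈ 7.810.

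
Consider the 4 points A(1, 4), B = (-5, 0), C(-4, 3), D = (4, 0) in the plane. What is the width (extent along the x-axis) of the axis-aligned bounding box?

max x = 4, min x = -5, so width = 9.

9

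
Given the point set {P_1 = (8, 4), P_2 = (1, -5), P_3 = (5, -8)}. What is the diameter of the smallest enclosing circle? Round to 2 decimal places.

12.37

Side lengths²: P_1P_2² = 130, P_1P_3² = 153, P_2P_3² = 25.
Since P_1P_3² = 153 < 130 + 25 = 155, the triangle is acute, so the smallest enclosing circle is the circumcircle.
Circumcentre = (243/38, -75/38), r² = 27625/722.
Diameter = 2r = 2√(27625/722) ≈ 12.37.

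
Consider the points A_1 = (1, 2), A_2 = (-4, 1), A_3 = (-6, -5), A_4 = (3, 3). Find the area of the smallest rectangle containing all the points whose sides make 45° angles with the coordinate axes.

In coordinates u = x + y, v = x − y the rectangle is axis-aligned; the map (x,y)→(u,v) scales areas by 2.
u-values: 3, -3, -11, 6; range = 6 − (-11) = 17.
v-values: -1, -5, -1, 0; range = 0 − (-5) = 5.
Area = (17 × 5) / 2 = 42.5.

42.5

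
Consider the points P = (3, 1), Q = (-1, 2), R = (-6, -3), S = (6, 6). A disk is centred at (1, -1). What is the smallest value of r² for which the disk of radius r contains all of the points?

The required radius is the distance from (1, -1) to the farthest point.
Squared distances: 8, 13, 53, 74.
Maximum is 74, attained at S.

74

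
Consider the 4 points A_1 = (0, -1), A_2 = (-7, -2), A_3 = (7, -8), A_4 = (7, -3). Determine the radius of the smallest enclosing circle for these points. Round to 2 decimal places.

A smallest enclosing disk is always determined by at most three of the input points on its boundary.
The farthest pair is A_2–A_3 with squared distance 232. The circle on this segment as diameter has centre (0, -5) and r² = 232/4 = 58.
Check A_1: distance² to centre = 16 ≤ 58, so it lies inside.
All remaining points lie in this disk, and no smaller disk contains both endpoints, so this is the minimum enclosing circle.
r = √58 ≈ 7.62.

7.62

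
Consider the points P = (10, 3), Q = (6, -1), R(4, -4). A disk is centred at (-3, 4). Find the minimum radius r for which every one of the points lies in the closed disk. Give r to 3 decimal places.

The required radius is the distance from (-3, 4) to the farthest point.
Squared distances: 170, 106, 113.
Maximum is 170, attained at P.
r = √170 ≈ 13.038.

13.038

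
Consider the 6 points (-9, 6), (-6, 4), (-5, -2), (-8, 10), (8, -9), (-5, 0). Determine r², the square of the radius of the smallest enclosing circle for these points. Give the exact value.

154.25

The minimum enclosing circle of a finite set is fixed by two of the points (as a diameter) or three (as a circumcircle).
The farthest pair is (-8, 10)–(8, -9) with squared distance 617. The circle on this segment as diameter has centre (0, 0.5) and r² = 617/4 = 154.25.
Check (-9, 6): distance² to centre = 111.25 ≤ 154.25, so it lies inside.
All remaining points lie in this disk, and no smaller disk contains both endpoints, so this is the minimum enclosing circle.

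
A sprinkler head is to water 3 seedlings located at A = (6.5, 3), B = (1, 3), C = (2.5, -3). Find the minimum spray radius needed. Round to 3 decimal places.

Side lengths²: AB² = 30.25, AC² = 52, BC² = 38.25.
Since AC² = 52 < 38.25 + 30.25 = 68.5, the triangle is acute, so the smallest enclosing circle is the circumcircle.
Circumcentre = (3.75, 0.5), r² = 13.8125.
r = √(13.8125) ≈ 3.717.

3.717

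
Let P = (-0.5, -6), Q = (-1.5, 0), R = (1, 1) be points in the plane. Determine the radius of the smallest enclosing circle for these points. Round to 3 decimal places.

Side lengths²: PQ² = 37, PR² = 51.25, QR² = 7.25.
Since PR² = 51.25 ≥ 37 + 7.25 = 44.25, the angle opposite PR is not acute, so the smallest enclosing circle has PR as diameter.
Centre = midpoint of PR = (0.25, -2.5), r² = 51.25/4 = 12.8125.
r = √(12.8125) ≈ 3.579.

3.579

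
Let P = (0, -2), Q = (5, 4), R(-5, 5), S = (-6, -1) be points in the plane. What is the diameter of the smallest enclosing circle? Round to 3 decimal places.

12.083

The farthest pair is Q–S with squared distance 146. The circle on this segment as diameter has centre (-0.5, 1.5) and r² = 146/4 = 36.5.
Check P: distance² to centre = 12.5 ≤ 36.5, so it lies inside.
All remaining points lie in this disk, and no smaller disk contains both endpoints, so this is the minimum enclosing circle.
Diameter = 2r = 2√(36.5) ≈ 12.083.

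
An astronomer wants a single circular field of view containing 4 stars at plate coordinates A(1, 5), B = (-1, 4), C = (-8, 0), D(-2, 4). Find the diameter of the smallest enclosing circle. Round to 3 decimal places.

The farthest pair is A–C with squared distance 106. The circle on this segment as diameter has centre (-3.5, 2.5) and r² = 106/4 = 26.5.
Check B: distance² to centre = 8.5 ≤ 26.5, so it lies inside.
All remaining points lie in this disk, and no smaller disk contains both endpoints, so this is the minimum enclosing circle.
Diameter = 2r = 2√(26.5) ≈ 10.296.

10.296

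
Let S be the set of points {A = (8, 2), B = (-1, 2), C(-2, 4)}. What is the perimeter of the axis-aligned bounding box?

24

Width = max x − min x = 8 − (-2) = 10.
Height = max y − min y = 4 − 2 = 2.
Perimeter = 2(10 + 2) = 24.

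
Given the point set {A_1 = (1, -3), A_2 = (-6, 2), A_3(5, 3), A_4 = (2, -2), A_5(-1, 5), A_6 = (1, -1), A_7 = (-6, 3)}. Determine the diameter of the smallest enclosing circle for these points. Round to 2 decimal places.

11.08

A smallest enclosing disk is always determined by at most three of the input points on its boundary.
The minimum enclosing circle is determined by three boundary points: A_1, A_3, A_7.
Their circumcentre is (-0.5, 7/3) with r² = 1105/36.
The farthest remaining point A_2 is at distance² 1093/36 ≤ 1105/36.
Diameter = 2r = 2√(1105/36) ≈ 11.08.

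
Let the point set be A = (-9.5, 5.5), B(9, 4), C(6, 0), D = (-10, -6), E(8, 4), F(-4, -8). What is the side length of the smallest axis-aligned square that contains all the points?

The bounding box has width 19 and height 13.5.
An axis-aligned square enclosing the set must have side ≥ max(width, height).
So the minimum side is max(19, 13.5) = 19.

19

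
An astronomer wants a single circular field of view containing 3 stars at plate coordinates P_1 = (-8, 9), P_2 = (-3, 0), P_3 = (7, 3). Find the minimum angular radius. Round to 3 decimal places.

8.078

Side lengths²: P_1P_2² = 106, P_1P_3² = 261, P_2P_3² = 109.
Since P_1P_3² = 261 ≥ 109 + 106 = 215, the angle opposite P_1P_3 is not acute, so the smallest enclosing circle has P_1P_3 as diameter.
Centre = midpoint of P_1P_3 = (-0.5, 6), r² = 261/4 = 65.25.
r = √(65.25) ≈ 8.078.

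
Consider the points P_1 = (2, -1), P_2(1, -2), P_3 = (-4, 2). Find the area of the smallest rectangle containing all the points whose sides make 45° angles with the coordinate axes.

In coordinates u = x + y, v = x − y the rectangle is axis-aligned; the map (x,y)→(u,v) scales areas by 2.
u-values: 1, -1, -2; range = 1 − (-2) = 3.
v-values: 3, 3, -6; range = 3 − (-6) = 9.
Area = (3 × 9) / 2 = 13.5.

13.5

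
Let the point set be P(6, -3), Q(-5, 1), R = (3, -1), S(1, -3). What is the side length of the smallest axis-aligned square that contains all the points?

The bounding box has width 11 and height 4.
An axis-aligned square enclosing the set must have side ≥ max(width, height).
So the minimum side is max(11, 4) = 11.

11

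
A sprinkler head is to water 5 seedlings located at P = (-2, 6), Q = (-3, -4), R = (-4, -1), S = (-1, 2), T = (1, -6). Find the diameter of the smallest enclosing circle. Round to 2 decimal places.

By Welzl's lemma the MEC is supported by two points (diametrically opposite) or three points (on a circumcircle).
The farthest pair is P–T with squared distance 153. The circle on this segment as diameter has centre (-0.5, 0) and r² = 153/4 = 38.25.
Check Q: distance² to centre = 22.25 ≤ 38.25, so it lies inside.
All remaining points lie in this disk, and no smaller disk contains both endpoints, so this is the minimum enclosing circle.
Diameter = 2r = 2√(38.25) ≈ 12.37.

12.37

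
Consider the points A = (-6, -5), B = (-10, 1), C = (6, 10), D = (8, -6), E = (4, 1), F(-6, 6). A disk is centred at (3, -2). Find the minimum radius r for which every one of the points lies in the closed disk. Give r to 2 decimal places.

The required radius is the distance from (3, -2) to the farthest point.
Squared distances: 90, 178, 153, 41, 10, 145.
Maximum is 178, attained at B.
r = √178 ≈ 13.34.

13.34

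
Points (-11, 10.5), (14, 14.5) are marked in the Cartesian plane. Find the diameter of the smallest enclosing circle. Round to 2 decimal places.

The smallest circle enclosing two points has them as diameter endpoints.
Centre = midpoint = (1.5, 12.5); r² = |(-11, 10.5)−(14, 14.5)|²/4 = 641/4 = 160.25.
Diameter = 2r = 2√(160.25) ≈ 25.32.

25.32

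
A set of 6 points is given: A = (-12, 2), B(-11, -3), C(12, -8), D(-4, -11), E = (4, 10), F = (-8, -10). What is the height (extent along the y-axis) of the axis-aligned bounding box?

21

max y = 10, min y = -11, so height = 21.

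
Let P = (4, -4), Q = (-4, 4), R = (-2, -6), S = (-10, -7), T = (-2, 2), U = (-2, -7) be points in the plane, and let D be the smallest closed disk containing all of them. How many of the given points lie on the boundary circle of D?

The minimum enclosing circle of a finite set is fixed by two of the points (as a diameter) or three (as a circumcircle).
The minimum enclosing circle is determined by three boundary points: P, Q, S.
Their circumcentre is (-117/34, -117/34) with r² = 32185/578.
The farthest remaining point T is at distance² 18313/578 ≤ 32185/578.
The points at distance exactly r from the centre are P, Q, S — 3 points.

3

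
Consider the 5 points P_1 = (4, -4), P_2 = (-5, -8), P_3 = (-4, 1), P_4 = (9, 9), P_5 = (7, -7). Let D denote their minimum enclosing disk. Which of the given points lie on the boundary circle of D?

P_2, P_4

By Welzl's lemma the MEC is supported by two points (diametrically opposite) or three points (on a circumcircle).
The farthest pair is P_2–P_4 with squared distance 485. The circle on this segment as diameter has centre (2, 0.5) and r² = 485/4 = 121.25.
Check P_1: distance² to centre = 24.25 ≤ 121.25, so it lies inside.
All remaining points lie in this disk, and no smaller disk contains both endpoints, so this is the minimum enclosing circle.
The points at distance exactly r from the centre are P_2, P_4 — 2 points.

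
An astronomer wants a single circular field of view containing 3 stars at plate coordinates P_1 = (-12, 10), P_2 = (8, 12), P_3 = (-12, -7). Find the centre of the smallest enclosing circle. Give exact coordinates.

Side lengths²: P_1P_2² = 404, P_1P_3² = 289, P_2P_3² = 761.
Since P_2P_3² = 761 ≥ 404 + 289 = 693, the angle opposite P_2P_3 is not acute, so the smallest enclosing circle has P_2P_3 as diameter.
Centre = midpoint of P_2P_3 = (-2, 2.5), r² = 761/4 = 190.25.
Centre = (-2, 2.5).

(-2, 2.5)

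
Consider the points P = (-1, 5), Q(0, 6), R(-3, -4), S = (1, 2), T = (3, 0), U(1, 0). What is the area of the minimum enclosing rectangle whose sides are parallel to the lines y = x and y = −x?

In coordinates u = x + y, v = x − y the rectangle is axis-aligned; the map (x,y)→(u,v) scales areas by 2.
u-values: 4, 6, -7, 3, 3, 1; range = 6 − (-7) = 13.
v-values: -6, -6, 1, -1, 3, 1; range = 3 − (-6) = 9.
Area = (13 × 9) / 2 = 58.5.

58.5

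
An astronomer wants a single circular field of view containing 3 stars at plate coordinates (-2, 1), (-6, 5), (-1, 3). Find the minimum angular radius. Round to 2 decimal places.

Call the three points A, B, C in the order given.
Side lengths²: AB² = 32, AC² = 5, BC² = 29.
Since AB² = 32 < 29 + 5 = 34, the triangle is acute, so the smallest enclosing circle is the circumcircle.
Circumcentre = (-23/6, 19/6), r² = 145/18.
r = √(145/18) ≈ 2.84.

2.84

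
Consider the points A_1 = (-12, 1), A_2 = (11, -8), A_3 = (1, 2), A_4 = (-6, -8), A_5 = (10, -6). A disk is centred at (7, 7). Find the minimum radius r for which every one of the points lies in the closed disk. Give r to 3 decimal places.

19.925

The required radius is the distance from (7, 7) to the farthest point.
Squared distances: 397, 241, 61, 394, 178.
Maximum is 397, attained at A_1.
r = √397 ≈ 19.925.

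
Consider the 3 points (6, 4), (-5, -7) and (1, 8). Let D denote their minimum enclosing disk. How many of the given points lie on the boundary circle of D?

3

Call the three points A, B, C in the order given.
Side lengths²: AB² = 242, AC² = 41, BC² = 261.
Since BC² = 261 < 242 + 41 = 283, the triangle is acute, so the smallest enclosing circle is the circumcircle.
Circumcentre = (-7/6, 1/6), r² = 1189/18.
The points at distance exactly r from the centre are (6, 4), (-5, -7), (1, 8) — 3 points.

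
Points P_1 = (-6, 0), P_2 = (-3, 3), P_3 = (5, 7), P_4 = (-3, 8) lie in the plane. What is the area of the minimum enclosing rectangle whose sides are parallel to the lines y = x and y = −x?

81

In coordinates u = x + y, v = x − y the rectangle is axis-aligned; the map (x,y)→(u,v) scales areas by 2.
u-values: -6, 0, 12, 5; range = 12 − (-6) = 18.
v-values: -6, -6, -2, -11; range = -2 − (-11) = 9.
Area = (18 × 9) / 2 = 81.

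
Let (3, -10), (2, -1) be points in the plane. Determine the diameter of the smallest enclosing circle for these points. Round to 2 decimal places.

The smallest circle enclosing two points has them as diameter endpoints.
Centre = midpoint = (2.5, -5.5); r² = |(3, -10)−(2, -1)|²/4 = 82/4 = 20.5.
Diameter = 2r = 2√(20.5) ≈ 9.06.

9.06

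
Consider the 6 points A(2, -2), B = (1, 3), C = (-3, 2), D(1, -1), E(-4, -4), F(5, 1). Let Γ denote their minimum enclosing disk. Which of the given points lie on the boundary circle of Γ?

A smallest enclosing disk is always determined by at most three of the input points on its boundary.
The farthest pair is E–F with squared distance 106. The circle on this segment as diameter has centre (0.5, -1.5) and r² = 106/4 = 26.5.
Check A: distance² to centre = 2.5 ≤ 26.5, so it lies inside.
All remaining points lie in this disk, and no smaller disk contains both endpoints, so this is the minimum enclosing circle.
The points at distance exactly r from the centre are E, F — 2 points.

E, F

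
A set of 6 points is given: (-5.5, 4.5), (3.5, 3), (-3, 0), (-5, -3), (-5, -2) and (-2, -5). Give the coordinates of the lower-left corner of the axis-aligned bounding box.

x-range [-5.5, 3.5], y-range [-5, 4.5].
The lower-left corner is (-5.5, -5).

(-5.5, -5)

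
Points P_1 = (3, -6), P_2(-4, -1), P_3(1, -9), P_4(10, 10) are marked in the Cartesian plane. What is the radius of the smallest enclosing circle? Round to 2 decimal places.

10.51

The farthest pair is P_3–P_4 with squared distance 442. The circle on this segment as diameter has centre (5.5, 0.5) and r² = 442/4 = 110.5.
Check P_1: distance² to centre = 48.5 ≤ 110.5, so it lies inside.
All remaining points lie in this disk, and no smaller disk contains both endpoints, so this is the minimum enclosing circle.
r = √(110.5) ≈ 10.51.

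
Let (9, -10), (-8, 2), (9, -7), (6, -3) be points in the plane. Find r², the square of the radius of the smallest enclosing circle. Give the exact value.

108.25

The minimum enclosing circle of a finite set is fixed by two of the points (as a diameter) or three (as a circumcircle).
The farthest pair is (9, -10)–(-8, 2) with squared distance 433. The circle on this segment as diameter has centre (0.5, -4) and r² = 433/4 = 108.25.
Check (9, -7): distance² to centre = 81.25 ≤ 108.25, so it lies inside.
All remaining points lie in this disk, and no smaller disk contains both endpoints, so this is the minimum enclosing circle.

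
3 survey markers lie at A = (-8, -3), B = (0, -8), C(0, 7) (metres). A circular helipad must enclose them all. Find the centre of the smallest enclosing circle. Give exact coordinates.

Side lengths²: AB² = 89, AC² = 164, BC² = 225.
Since BC² = 225 < 164 + 89 = 253, the triangle is acute, so the smallest enclosing circle is the circumcircle.
Circumcentre = (-0.875, -0.5), r² = 57.015625.
Centre = (-0.875, -0.5).

(-0.875, -0.5)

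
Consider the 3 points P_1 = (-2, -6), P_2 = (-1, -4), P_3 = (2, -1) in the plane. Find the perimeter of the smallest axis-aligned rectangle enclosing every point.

Width = max x − min x = 2 − (-2) = 4.
Height = max y − min y = -1 − (-6) = 5.
Perimeter = 2(4 + 5) = 18.

18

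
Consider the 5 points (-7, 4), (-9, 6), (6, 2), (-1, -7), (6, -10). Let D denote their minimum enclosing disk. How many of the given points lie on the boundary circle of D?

2

The minimum enclosing circle of a finite set is fixed by two of the points (as a diameter) or three (as a circumcircle).
The farthest pair is (-9, 6)–(6, -10) with squared distance 481. The circle on this segment as diameter has centre (-1.5, -2) and r² = 481/4 = 120.25.
Check (-7, 4): distance² to centre = 66.25 ≤ 120.25, so it lies inside.
All remaining points lie in this disk, and no smaller disk contains both endpoints, so this is the minimum enclosing circle.
The points at distance exactly r from the centre are (-9, 6), (6, -10) — 2 points.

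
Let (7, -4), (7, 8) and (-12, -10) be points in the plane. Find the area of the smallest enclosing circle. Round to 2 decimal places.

538.00

Call the three points A, B, C in the order given.
Side lengths²: AB² = 144, AC² = 397, BC² = 685.
Since BC² = 685 ≥ 397 + 144 = 541, the angle opposite BC is not acute, so the smallest enclosing circle has BC as diameter.
Centre = midpoint of BC = (-2.5, -1), r² = 685/4 = 171.25.
Area = π·r² = π·171.25 ≈ 538.00.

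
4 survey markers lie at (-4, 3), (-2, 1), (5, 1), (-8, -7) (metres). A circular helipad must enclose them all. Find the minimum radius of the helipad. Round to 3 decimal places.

7.632

By Welzl's lemma the MEC is supported by two points (diametrically opposite) or three points (on a circumcircle).
The farthest pair is (5, 1)–(-8, -7) with squared distance 233. The circle on this segment as diameter has centre (-1.5, -3) and r² = 233/4 = 58.25.
Check (-4, 3): distance² to centre = 42.25 ≤ 58.25, so it lies inside.
All remaining points lie in this disk, and no smaller disk contains both endpoints, so this is the minimum enclosing circle.
r = √(58.25) ≈ 7.632.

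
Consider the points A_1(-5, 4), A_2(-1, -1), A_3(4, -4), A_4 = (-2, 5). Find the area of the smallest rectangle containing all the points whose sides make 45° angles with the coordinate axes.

42.5

In coordinates u = x + y, v = x − y the rectangle is axis-aligned; the map (x,y)→(u,v) scales areas by 2.
u-values: -1, -2, 0, 3; range = 3 − (-2) = 5.
v-values: -9, 0, 8, -7; range = 8 − (-9) = 17.
Area = (5 × 17) / 2 = 42.5.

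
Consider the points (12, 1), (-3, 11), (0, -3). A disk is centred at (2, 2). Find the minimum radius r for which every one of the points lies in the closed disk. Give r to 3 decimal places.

10.296

The required radius is the distance from (2, 2) to the farthest point.
Squared distances: 101, 106, 29.
Maximum is 106, attained at (-3, 11).
r = √106 ≈ 10.296.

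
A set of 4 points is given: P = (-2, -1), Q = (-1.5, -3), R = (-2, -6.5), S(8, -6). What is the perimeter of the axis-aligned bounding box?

31

Width = max x − min x = 8 − (-2) = 10.
Height = max y − min y = -1 − (-6.5) = 5.5.
Perimeter = 2(10 + 5.5) = 31.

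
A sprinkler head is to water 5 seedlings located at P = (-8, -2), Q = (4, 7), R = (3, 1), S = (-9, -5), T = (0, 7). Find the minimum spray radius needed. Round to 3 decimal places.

8.846

By Welzl's lemma the MEC is supported by two points (diametrically opposite) or three points (on a circumcircle).
The farthest pair is Q–S with squared distance 313. The circle on this segment as diameter has centre (-2.5, 1) and r² = 313/4 = 78.25.
Check P: distance² to centre = 39.25 ≤ 78.25, so it lies inside.
All remaining points lie in this disk, and no smaller disk contains both endpoints, so this is the minimum enclosing circle.
r = √(78.25) ≈ 8.846.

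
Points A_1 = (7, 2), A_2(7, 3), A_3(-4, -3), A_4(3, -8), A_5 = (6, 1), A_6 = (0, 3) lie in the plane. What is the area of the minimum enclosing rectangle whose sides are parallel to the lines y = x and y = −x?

In coordinates u = x + y, v = x − y the rectangle is axis-aligned; the map (x,y)→(u,v) scales areas by 2.
u-values: 9, 10, -7, -5, 7, 3; range = 10 − (-7) = 17.
v-values: 5, 4, -1, 11, 5, -3; range = 11 − (-3) = 14.
Area = (17 × 14) / 2 = 119.

119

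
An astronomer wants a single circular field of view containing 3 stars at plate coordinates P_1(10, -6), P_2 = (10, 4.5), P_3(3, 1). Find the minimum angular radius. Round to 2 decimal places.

Side lengths²: P_1P_2² = 110.25, P_1P_3² = 98, P_2P_3² = 61.25.
Since P_1P_2² = 110.25 < 98 + 61.25 = 159.25, the triangle is acute, so the smallest enclosing circle is the circumcircle.
Circumcentre = (8.25, -0.75), r² = 30.625.
r = √(30.625) ≈ 5.53.

5.53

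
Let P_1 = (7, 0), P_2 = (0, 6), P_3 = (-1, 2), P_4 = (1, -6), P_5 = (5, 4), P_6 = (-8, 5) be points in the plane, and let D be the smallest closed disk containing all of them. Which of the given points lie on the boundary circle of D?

The minimum enclosing circle of a finite set is fixed by two of the points (as a diameter) or three (as a circumcircle).
The minimum enclosing circle is determined by three boundary points: P_1, P_4, P_6.
Their circumcentre is (-0.75, 1.75) with r² = 63.125.
The farthest remaining point P_5 is at distance² 38.125 ≤ 63.125.
The points at distance exactly r from the centre are P_1, P_4, P_6 — 3 points.

P_1, P_4, P_6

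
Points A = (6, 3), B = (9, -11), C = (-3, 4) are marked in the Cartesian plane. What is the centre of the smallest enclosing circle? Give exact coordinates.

Side lengths²: AB² = 205, AC² = 82, BC² = 369.
Since BC² = 369 ≥ 205 + 82 = 287, the angle opposite BC is not acute, so the smallest enclosing circle has BC as diameter.
Centre = midpoint of BC = (3, -3.5), r² = 369/4 = 92.25.
Centre = (3, -3.5).

(3, -3.5)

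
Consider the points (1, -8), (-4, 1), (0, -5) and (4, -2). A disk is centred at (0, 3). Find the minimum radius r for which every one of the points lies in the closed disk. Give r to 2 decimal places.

11.05

The required radius is the distance from (0, 3) to the farthest point.
Squared distances: 122, 20, 64, 41.
Maximum is 122, attained at (1, -8).
r = √122 ≈ 11.05.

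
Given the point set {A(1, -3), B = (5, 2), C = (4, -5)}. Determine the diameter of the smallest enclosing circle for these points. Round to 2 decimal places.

7.10

Side lengths²: AB² = 41, AC² = 13, BC² = 50.
Since BC² = 50 < 41 + 13 = 54, the triangle is acute, so the smallest enclosing circle is the circumcircle.
Circumcentre = (193/46, -67/46), r² = 13325/1058.
Diameter = 2r = 2√(13325/1058) ≈ 7.10.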